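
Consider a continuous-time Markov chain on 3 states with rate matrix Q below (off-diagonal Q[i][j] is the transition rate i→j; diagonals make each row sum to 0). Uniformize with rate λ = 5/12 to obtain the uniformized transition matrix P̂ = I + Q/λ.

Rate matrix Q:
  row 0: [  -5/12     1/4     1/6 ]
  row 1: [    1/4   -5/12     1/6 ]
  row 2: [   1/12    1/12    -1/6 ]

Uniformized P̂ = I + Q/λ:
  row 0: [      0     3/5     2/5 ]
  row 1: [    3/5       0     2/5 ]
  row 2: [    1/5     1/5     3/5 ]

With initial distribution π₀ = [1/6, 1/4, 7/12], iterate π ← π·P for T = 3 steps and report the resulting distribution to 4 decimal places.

t=0: π = [0.1667, 0.2500, 0.5833]
t=1: π = [0.2667, 0.2167, 0.5167]
t=2: π = [0.2333, 0.2633, 0.5033]
t=3: π = [0.2587, 0.2407, 0.5007]

π = [0.2587, 0.2407, 0.5007]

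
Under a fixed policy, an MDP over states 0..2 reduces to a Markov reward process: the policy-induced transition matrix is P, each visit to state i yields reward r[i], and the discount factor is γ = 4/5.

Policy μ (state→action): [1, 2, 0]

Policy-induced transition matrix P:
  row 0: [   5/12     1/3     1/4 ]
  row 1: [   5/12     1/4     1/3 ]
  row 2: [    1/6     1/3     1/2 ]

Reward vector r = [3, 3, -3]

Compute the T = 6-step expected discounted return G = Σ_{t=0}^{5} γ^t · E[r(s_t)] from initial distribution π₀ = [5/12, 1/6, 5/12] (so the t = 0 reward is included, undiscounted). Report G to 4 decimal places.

t=0: π = [0.4167, 0.1667, 0.4167], E[r] = 0.5000, γ^t·E[r] = 0.500000, running G = 0.500000
t=1: π = [0.3125, 0.3194, 0.3681], E[r] = 0.7917, γ^t·E[r] = 0.633333, running G = 1.133333
t=2: π = [0.3247, 0.3067, 0.3686], E[r] = 0.7882, γ^t·E[r] = 0.504444, running G = 1.637778
t=3: π = [0.3245, 0.3078, 0.3677], E[r] = 0.7937, γ^t·E[r] = 0.406370, running G = 2.044148
t=4: π = [0.3247, 0.3077, 0.3676], E[r] = 0.7945, γ^t·E[r] = 0.325442, running G = 2.369590
t=5: π = [0.3248, 0.3077, 0.3675], E[r] = 0.7948, γ^t·E[r] = 0.260437, running G = 2.630027

G = 2.6300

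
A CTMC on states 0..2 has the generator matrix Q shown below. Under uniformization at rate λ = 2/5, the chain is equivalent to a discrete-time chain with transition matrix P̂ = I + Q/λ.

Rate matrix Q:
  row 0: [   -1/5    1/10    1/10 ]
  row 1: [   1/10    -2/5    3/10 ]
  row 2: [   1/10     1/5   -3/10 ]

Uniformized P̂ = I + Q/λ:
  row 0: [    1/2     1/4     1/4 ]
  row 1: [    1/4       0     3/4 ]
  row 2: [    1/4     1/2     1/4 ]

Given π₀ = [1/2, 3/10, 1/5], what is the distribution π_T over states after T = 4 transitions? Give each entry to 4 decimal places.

π = [0.3340, 0.2824, 0.3836]

t=0: π = [0.5000, 0.3000, 0.2000]
t=1: π = [0.3750, 0.2250, 0.4000]
t=2: π = [0.3438, 0.2938, 0.3625]
t=3: π = [0.3359, 0.2672, 0.3969]
t=4: π = [0.3340, 0.2824, 0.3836]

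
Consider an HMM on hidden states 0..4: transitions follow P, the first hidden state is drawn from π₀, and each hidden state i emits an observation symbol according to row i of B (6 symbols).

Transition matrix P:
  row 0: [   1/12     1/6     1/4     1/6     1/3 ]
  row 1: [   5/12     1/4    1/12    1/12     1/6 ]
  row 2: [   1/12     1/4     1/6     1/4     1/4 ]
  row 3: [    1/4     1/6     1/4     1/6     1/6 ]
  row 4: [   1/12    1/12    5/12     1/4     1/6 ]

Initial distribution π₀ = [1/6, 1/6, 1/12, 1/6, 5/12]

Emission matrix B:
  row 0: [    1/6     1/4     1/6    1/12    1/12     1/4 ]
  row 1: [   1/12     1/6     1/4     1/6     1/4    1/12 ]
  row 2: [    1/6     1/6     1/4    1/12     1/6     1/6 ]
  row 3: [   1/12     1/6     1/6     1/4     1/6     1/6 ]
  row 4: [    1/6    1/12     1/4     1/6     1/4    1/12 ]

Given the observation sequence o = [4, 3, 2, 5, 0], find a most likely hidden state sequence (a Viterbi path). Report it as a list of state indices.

path = [4, 3, 1, 0, 4]

t=0: δ = [1.389e-02, 4.167e-02, 1.389e-02, 2.778e-02, 1.042e-01]  (obs o_0=4)
t=1: δ = [1.447e-03, 1.736e-03, 3.617e-03, 6.510e-03, 2.894e-03]  ψ = [1, 1, 4, 4, 4]  (obs o_1=3)
t=2: δ = [2.713e-04, 2.713e-04, 4.069e-04, 1.808e-04, 2.713e-04]  ψ = [3, 3, 3, 3, 3]  (obs o_2=2)
t=3: δ = [2.826e-05, 8.477e-06, 1.884e-05, 1.695e-05, 8.477e-06]  ψ = [1, 2, 4, 2, 2]  (obs o_3=5)
t=4: δ = [7.064e-07, 3.925e-07, 1.177e-06, 3.925e-07, 1.570e-06]  ψ = [3, 0, 0, 0, 0]  (obs o_4=0)
backtrack: best end state = 4; path = [4, 3, 1, 0, 4]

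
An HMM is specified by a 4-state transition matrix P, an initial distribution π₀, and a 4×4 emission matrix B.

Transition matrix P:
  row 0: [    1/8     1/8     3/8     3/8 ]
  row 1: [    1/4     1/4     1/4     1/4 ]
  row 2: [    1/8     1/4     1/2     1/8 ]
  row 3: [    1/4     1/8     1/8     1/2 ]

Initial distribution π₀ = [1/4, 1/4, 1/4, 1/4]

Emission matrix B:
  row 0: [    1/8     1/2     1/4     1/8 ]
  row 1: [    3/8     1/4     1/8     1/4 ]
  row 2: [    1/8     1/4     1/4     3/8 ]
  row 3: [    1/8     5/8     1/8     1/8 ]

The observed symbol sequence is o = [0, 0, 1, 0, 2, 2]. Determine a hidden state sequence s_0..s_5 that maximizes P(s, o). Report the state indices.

path = [1, 1, 0, 2, 2, 2]

t=0: δ = [3.125e-02, 9.375e-02, 3.125e-02, 3.125e-02]  (obs o_0=0)
t=1: δ = [2.930e-03, 8.789e-03, 2.930e-03, 2.930e-03]  ψ = [1, 1, 1, 1]  (obs o_1=0)
t=2: δ = [1.099e-03, 5.493e-04, 5.493e-04, 1.373e-03]  ψ = [1, 1, 1, 1]  (obs o_2=1)
t=3: δ = [4.292e-05, 6.437e-05, 5.150e-05, 8.583e-05]  ψ = [3, 3, 0, 3]  (obs o_3=0)
t=4: δ = [5.364e-06, 2.012e-06, 6.437e-06, 5.364e-06]  ψ = [3, 1, 2, 3]  (obs o_4=2)
t=5: δ = [3.353e-07, 2.012e-07, 8.047e-07, 3.353e-07]  ψ = [3, 2, 2, 3]  (obs o_5=2)
backtrack: best end state = 2; path = [1, 1, 0, 2, 2, 2]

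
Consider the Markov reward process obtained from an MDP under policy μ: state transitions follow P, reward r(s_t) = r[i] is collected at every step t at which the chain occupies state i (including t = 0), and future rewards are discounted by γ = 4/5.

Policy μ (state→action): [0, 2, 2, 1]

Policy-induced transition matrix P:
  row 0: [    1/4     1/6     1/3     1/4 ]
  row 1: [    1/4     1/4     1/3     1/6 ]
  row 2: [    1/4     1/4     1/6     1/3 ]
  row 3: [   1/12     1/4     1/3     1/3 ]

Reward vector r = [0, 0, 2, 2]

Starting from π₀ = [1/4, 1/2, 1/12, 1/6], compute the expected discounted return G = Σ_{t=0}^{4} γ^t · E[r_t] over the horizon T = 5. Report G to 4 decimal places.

t=0: π = [0.2500, 0.5000, 0.0833, 0.1667], E[r] = 0.5000, γ^t·E[r] = 0.500000, running G = 0.500000
t=1: π = [0.2222, 0.2292, 0.3194, 0.2292], E[r] = 1.0972, γ^t·E[r] = 0.877778, running G = 1.377778
t=2: π = [0.2118, 0.2315, 0.2801, 0.2766], E[r] = 1.1134, γ^t·E[r] = 0.712593, running G = 2.090370
t=3: π = [0.2039, 0.2323, 0.2867, 0.2771], E[r] = 1.1275, γ^t·E[r] = 0.577284, running G = 2.667654
t=4: π = [0.2038, 0.2330, 0.2856, 0.2776], E[r] = 1.1264, γ^t·E[r] = 0.461353, running G = 3.129007

G = 3.1290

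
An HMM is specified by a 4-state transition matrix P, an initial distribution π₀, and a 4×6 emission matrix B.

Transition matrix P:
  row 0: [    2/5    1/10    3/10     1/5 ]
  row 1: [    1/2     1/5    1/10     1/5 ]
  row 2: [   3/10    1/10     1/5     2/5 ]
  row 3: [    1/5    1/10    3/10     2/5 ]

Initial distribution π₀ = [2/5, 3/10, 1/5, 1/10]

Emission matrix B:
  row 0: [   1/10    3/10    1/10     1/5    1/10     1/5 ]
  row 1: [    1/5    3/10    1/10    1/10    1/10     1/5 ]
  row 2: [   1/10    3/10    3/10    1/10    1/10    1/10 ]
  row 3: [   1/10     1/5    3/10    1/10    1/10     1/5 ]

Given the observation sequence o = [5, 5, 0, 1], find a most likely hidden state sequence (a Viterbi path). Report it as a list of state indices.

path = [0, 0, 0, 0]

t=0: δ = [8.000e-02, 6.000e-02, 2.000e-02, 2.000e-02]  (obs o_0=5)
t=1: δ = [6.400e-03, 2.400e-03, 2.400e-03, 3.200e-03]  ψ = [0, 1, 0, 0]  (obs o_1=5)
t=2: δ = [2.560e-04, 1.280e-04, 1.920e-04, 1.280e-04]  ψ = [0, 0, 0, 0]  (obs o_2=0)
t=3: δ = [3.072e-05, 7.680e-06, 2.304e-05, 1.536e-05]  ψ = [0, 0, 0, 2]  (obs o_3=1)
backtrack: best end state = 0; path = [0, 0, 0, 0]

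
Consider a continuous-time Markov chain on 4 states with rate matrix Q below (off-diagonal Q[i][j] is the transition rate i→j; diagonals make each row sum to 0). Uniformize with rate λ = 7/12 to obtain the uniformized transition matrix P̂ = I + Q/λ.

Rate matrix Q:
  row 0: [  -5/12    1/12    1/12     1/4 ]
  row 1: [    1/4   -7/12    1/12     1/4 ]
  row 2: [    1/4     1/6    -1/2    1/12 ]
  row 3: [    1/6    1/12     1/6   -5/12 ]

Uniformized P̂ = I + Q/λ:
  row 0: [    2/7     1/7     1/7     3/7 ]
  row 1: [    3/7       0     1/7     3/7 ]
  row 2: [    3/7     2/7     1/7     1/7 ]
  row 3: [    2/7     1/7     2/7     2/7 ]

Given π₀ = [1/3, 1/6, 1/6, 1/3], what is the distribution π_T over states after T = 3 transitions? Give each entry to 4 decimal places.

t=0: π = [0.3333, 0.1667, 0.1667, 0.3333]
t=1: π = [0.3333, 0.1429, 0.1905, 0.3333]
t=2: π = [0.3333, 0.1497, 0.1905, 0.3265]
t=3: π = [0.3343, 0.1487, 0.1895, 0.3275]

π = [0.3343, 0.1487, 0.1895, 0.3275]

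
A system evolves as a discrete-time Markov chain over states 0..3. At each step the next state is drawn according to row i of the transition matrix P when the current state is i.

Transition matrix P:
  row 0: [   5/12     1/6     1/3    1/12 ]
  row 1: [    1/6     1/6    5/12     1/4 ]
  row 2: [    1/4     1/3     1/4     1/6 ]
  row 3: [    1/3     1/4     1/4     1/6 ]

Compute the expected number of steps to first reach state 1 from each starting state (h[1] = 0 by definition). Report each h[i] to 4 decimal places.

First-step conditioning: h[1] = 0; for i ≠ 1, h[i] = 1 + Σ_k P[i][k]·h[k].
  h[0] = 1 + 5/12·h[0] + 1/3·h[2] + 1/12·h[3]
  h[2] = 1 + 1/4·h[0] + 1/4·h[2] + 1/6·h[3]
  h[3] = 1 + 1/3·h[0] + 1/4·h[2] + 1/6·h[3]
Solving the 3×3 linear system over states ≠ 1 gives exactly h = [1728/391, 0, 1452/391, 1596/391] (h[1] = 0 is the target).

h = [4.4194, 0.0000, 3.7136, 4.0818]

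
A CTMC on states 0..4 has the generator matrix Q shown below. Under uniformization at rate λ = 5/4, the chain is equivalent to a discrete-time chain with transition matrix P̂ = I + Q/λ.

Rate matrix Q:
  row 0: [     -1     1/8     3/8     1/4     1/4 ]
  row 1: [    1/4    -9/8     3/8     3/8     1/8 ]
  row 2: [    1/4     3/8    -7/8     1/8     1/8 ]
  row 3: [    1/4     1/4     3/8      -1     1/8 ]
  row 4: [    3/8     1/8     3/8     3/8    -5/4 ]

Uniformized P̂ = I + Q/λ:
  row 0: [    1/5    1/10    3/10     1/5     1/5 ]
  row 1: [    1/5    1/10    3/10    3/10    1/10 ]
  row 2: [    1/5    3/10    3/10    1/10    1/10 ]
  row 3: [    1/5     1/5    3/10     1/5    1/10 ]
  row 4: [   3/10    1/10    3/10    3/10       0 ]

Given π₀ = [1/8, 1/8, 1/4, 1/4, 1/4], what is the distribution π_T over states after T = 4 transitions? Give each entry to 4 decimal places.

t=0: π = [0.1250, 0.1250, 0.2500, 0.2500, 0.2500]
t=1: π = [0.2250, 0.1750, 0.3000, 0.2125, 0.0875]
t=2: π = [0.2088, 0.1813, 0.3000, 0.1963, 0.1138]
t=3: π = [0.2114, 0.1796, 0.3000, 0.1995, 0.1095]
t=4: π = [0.2110, 0.1800, 0.3000, 0.1989, 0.1102]

π = [0.2110, 0.1800, 0.3000, 0.1989, 0.1102]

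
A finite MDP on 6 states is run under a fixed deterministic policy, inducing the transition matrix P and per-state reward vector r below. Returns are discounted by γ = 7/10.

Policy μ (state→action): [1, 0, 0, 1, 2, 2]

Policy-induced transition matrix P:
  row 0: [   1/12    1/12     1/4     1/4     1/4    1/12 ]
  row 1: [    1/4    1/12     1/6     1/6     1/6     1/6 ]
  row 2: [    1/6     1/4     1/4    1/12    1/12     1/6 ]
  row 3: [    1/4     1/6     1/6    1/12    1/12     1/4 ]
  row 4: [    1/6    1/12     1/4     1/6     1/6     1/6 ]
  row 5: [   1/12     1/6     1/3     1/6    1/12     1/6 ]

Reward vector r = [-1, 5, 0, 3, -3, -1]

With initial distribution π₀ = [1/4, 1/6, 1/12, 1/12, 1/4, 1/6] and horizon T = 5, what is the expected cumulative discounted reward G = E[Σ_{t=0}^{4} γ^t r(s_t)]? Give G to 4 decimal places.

t=0: π = [0.2500, 0.1667, 0.0833, 0.0833, 0.2500, 0.1667], E[r] = -0.0833, γ^t·E[r] = -0.083333, running G = -0.083333
t=1: π = [0.1528, 0.1181, 0.2431, 0.1736, 0.1597, 0.1528], E[r] = 0.3264, γ^t·E[r] = 0.228472, running G = 0.145139
t=2: π = [0.1655, 0.1510, 0.2384, 0.1447, 0.1319, 0.1684], E[r] = 0.4595, γ^t·E[r] = 0.225150, running G = 0.370289
t=3: π = [0.1635, 0.1492, 0.2394, 0.1485, 0.1345, 0.1649], E[r] = 0.4595, γ^t·E[r] = 0.157605, running G = 0.527895
t=4: π = [0.1641, 0.1494, 0.2389, 0.1480, 0.1342, 0.1654], E[r] = 0.4585, γ^t·E[r] = 0.110080, running G = 0.637974

G = 0.6380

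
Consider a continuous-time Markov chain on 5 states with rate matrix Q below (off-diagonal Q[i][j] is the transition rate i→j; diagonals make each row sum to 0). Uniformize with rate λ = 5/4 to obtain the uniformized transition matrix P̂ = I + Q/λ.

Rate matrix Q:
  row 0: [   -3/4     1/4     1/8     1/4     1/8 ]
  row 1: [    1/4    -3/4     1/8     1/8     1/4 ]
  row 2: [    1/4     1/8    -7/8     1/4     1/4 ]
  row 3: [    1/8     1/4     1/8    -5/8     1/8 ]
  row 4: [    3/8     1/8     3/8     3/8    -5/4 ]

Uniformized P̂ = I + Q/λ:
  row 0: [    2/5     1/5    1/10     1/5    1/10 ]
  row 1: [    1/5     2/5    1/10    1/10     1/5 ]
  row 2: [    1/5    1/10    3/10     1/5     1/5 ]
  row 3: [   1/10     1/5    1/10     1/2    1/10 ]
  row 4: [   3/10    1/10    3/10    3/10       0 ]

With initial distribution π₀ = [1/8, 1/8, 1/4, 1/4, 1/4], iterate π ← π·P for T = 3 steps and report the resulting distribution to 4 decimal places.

t=0: π = [0.1250, 0.1250, 0.2500, 0.2500, 0.2500]
t=1: π = [0.2250, 0.1750, 0.2000, 0.2875, 0.1125]
t=2: π = [0.2275, 0.2038, 0.1625, 0.2800, 0.1263]
t=3: π = [0.2301, 0.2119, 0.1578, 0.2763, 0.1240]

π = [0.2301, 0.2119, 0.1578, 0.2763, 0.1240]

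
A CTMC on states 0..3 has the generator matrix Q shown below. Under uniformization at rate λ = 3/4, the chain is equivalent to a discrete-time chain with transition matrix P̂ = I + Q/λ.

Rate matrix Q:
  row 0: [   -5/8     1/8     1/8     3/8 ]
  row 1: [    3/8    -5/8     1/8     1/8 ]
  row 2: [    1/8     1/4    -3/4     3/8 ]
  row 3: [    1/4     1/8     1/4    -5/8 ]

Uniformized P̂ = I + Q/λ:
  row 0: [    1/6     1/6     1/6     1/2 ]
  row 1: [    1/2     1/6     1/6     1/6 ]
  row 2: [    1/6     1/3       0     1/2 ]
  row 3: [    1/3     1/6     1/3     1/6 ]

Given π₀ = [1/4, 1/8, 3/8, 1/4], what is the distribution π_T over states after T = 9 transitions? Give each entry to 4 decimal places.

π = [0.2869, 0.1982, 0.1893, 0.3255]

t=0: π = [0.2500, 0.1250, 0.3750, 0.2500]
t=1: π = [0.2500, 0.2292, 0.1458, 0.3750]
t=2: π = [0.3056, 0.1910, 0.2049, 0.2986]
t=3: π = [0.2801, 0.2008, 0.1823, 0.3368]
t=4: π = [0.2897, 0.1970, 0.1924, 0.3208]
t=5: π = [0.2858, 0.1987, 0.1881, 0.3274]
t=6: π = [0.2875, 0.1980, 0.1899, 0.3246]
t=7: π = [0.2868, 0.1983, 0.1891, 0.3258]
t=8: π = [0.2871, 0.1982, 0.1894, 0.3253]
t=9: π = [0.2869, 0.1982, 0.1893, 0.3255]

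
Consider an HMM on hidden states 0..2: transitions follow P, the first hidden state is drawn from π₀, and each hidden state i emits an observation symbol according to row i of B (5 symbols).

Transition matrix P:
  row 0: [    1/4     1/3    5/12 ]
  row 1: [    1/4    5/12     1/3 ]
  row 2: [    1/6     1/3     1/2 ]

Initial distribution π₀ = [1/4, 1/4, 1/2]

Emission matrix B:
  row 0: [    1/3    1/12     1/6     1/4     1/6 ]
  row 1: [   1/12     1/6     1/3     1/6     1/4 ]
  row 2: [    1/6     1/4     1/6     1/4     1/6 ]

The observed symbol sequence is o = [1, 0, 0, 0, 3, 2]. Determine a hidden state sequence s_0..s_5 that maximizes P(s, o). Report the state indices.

path = [2, 2, 2, 2, 2, 1]

t=0: δ = [2.083e-02, 4.167e-02, 1.250e-01]  (obs o_0=1)
t=1: δ = [6.944e-03, 3.472e-03, 1.042e-02]  ψ = [2, 2, 2]  (obs o_1=0)
t=2: δ = [5.787e-04, 2.894e-04, 8.681e-04]  ψ = [0, 2, 2]  (obs o_2=0)
t=3: δ = [4.823e-05, 2.411e-05, 7.234e-05]  ψ = [0, 2, 2]  (obs o_3=0)
t=4: δ = [3.014e-06, 4.019e-06, 9.042e-06]  ψ = [0, 2, 2]  (obs o_4=3)
t=5: δ = [2.512e-07, 1.005e-06, 7.535e-07]  ψ = [2, 2, 2]  (obs o_5=2)
backtrack: best end state = 1; path = [2, 2, 2, 2, 2, 1]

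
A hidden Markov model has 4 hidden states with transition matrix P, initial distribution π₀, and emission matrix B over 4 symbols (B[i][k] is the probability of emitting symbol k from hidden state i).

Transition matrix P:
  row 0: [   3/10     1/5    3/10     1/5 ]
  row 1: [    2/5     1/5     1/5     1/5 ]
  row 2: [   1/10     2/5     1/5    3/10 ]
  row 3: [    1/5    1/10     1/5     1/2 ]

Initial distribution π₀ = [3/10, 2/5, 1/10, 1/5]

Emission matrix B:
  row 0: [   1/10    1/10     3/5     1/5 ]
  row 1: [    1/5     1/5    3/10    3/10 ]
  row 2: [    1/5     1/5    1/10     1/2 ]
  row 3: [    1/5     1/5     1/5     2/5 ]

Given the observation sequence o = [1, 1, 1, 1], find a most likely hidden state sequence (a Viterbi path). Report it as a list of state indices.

path = [3, 3, 3, 3]

t=0: δ = [3.000e-02, 8.000e-02, 2.000e-02, 4.000e-02]  (obs o_0=1)
t=1: δ = [3.200e-03, 3.200e-03, 3.200e-03, 4.000e-03]  ψ = [1, 1, 1, 3]  (obs o_1=1)
t=2: δ = [1.280e-04, 2.560e-04, 1.920e-04, 4.000e-04]  ψ = [1, 2, 0, 3]  (obs o_2=1)
t=3: δ = [1.024e-05, 1.536e-05, 1.600e-05, 4.000e-05]  ψ = [1, 2, 3, 3]  (obs o_3=1)
backtrack: best end state = 3; path = [3, 3, 3, 3]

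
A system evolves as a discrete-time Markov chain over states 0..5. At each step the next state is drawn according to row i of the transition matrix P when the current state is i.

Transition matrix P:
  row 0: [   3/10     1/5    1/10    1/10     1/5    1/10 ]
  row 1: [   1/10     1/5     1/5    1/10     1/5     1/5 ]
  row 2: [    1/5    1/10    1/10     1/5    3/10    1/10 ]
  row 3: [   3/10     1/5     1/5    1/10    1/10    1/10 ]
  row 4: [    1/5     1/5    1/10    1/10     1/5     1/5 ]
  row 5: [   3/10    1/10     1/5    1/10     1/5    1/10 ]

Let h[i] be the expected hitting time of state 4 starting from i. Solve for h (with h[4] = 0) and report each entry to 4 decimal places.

First-step conditioning: h[4] = 0; for i ≠ 4, h[i] = 1 + Σ_k P[i][k]·h[k].
  h[0] = 1 + 3/10·h[0] + 1/5·h[1] + 1/10·h[2] + 1/10·h[3] + 1/10·h[5]
  h[1] = 1 + 1/10·h[0] + 1/5·h[1] + 1/5·h[2] + 1/10·h[3] + 1/5·h[5]
  h[2] = 1 + 1/5·h[0] + 1/10·h[1] + 1/10·h[2] + 1/5·h[3] + 1/10·h[5]
  h[3] = 1 + 3/10·h[0] + 1/5·h[1] + 1/5·h[2] + 1/10·h[3] + 1/10·h[5]
  h[5] = 1 + 3/10·h[0] + 1/10·h[1] + 1/5·h[2] + 1/10·h[3] + 1/10·h[5]
Solving the 5×5 linear system over states ≠ 4 gives exactly h = [50545/10243, 50050/10243, 46000/10243, 55145/10243, 0, 50140/10243] (h[4] = 0 is the target).

h = [4.9346, 4.8863, 4.4909, 5.3837, 0.0000, 4.8951]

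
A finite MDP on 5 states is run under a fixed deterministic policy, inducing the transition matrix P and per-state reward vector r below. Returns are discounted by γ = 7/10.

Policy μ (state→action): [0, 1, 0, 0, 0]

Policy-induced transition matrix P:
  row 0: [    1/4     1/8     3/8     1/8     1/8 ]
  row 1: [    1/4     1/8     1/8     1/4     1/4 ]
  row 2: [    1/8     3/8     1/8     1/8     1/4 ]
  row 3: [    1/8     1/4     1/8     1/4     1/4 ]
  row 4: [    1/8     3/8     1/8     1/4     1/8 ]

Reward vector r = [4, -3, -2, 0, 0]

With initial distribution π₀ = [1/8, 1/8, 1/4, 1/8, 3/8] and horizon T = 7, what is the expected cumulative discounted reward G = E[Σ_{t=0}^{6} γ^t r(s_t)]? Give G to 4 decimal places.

G = -1.2458

t=0: π = [0.1250, 0.1250, 0.2500, 0.1250, 0.3750], E[r] = -0.3750, γ^t·E[r] = -0.375000, running G = -0.375000
t=1: π = [0.1563, 0.2969, 0.1563, 0.2031, 0.1875], E[r] = -0.5781, γ^t·E[r] = -0.404688, running G = -0.779688
t=2: π = [0.1816, 0.2363, 0.1641, 0.2109, 0.2070], E[r] = -0.3105, γ^t·E[r] = -0.152168, running G = -0.931855
t=3: π = [0.1772, 0.2441, 0.1704, 0.2068, 0.2014], E[r] = -0.3643, γ^t·E[r] = -0.124940, running G = -1.056796
t=4: π = [0.1777, 0.2438, 0.1693, 0.2065, 0.2027], E[r] = -0.3593, γ^t·E[r] = -0.086279, running G = -1.143075
t=5: π = [0.1777, 0.2438, 0.1694, 0.2066, 0.2025], E[r] = -0.3595, γ^t·E[r] = -0.060427, running G = -1.203502
t=6: π = [0.1777, 0.2438, 0.1694, 0.2066, 0.2025], E[r] = -0.3595, γ^t·E[r] = -0.042293, running G = -1.245795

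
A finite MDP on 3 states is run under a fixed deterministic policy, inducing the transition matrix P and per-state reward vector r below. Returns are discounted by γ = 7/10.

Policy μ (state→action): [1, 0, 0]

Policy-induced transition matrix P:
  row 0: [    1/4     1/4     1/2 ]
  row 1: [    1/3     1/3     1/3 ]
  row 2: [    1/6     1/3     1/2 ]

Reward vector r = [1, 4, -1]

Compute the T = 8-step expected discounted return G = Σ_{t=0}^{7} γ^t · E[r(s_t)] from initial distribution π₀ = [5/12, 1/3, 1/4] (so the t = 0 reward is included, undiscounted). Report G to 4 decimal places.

G = 3.7059

t=0: π = [0.4167, 0.3333, 0.2500], E[r] = 1.5000, γ^t·E[r] = 1.500000, running G = 1.500000
t=1: π = [0.2569, 0.2986, 0.4444], E[r] = 1.0069, γ^t·E[r] = 0.704861, running G = 2.204861
t=2: π = [0.2378, 0.3119, 0.4502], E[r] = 1.0353, γ^t·E[r] = 0.507297, running G = 2.712159
t=3: π = [0.2385, 0.3135, 0.4480], E[r] = 1.0445, γ^t·E[r] = 0.358268, running G = 3.070426
t=4: π = [0.2388, 0.3135, 0.4477], E[r] = 1.0449, γ^t·E[r] = 0.250877, running G = 3.321303
t=5: π = [0.2388, 0.3134, 0.4478], E[r] = 1.0448, γ^t·E[r] = 0.175598, running G = 3.496901
t=6: π = [0.2388, 0.3134, 0.4478], E[r] = 1.0448, γ^t·E[r] = 0.122917, running G = 3.619818
t=7: π = [0.2388, 0.3134, 0.4478], E[r] = 1.0448, γ^t·E[r] = 0.086042, running G = 3.705859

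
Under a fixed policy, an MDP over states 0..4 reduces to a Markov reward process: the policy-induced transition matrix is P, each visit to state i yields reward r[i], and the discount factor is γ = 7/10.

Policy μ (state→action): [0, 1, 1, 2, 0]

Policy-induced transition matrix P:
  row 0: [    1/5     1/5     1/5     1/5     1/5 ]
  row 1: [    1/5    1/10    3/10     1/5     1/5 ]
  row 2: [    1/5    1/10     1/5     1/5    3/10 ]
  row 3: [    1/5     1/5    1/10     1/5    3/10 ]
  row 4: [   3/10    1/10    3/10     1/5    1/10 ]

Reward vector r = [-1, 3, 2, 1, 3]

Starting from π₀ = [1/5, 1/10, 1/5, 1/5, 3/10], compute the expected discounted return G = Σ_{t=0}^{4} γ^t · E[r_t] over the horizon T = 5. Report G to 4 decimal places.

G = 4.2296

t=0: π = [0.2000, 0.1000, 0.2000, 0.2000, 0.3000], E[r] = 1.6000, γ^t·E[r] = 1.600000, running G = 1.600000
t=1: π = [0.2300, 0.1400, 0.2200, 0.2000, 0.2100], E[r] = 1.4600, γ^t·E[r] = 1.022000, running G = 2.622000
t=2: π = [0.2210, 0.1430, 0.2150, 0.2000, 0.2210], E[r] = 1.5010, γ^t·E[r] = 0.735490, running G = 3.357490
t=3: π = [0.2221, 0.1421, 0.2164, 0.2000, 0.2194], E[r] = 1.4952, γ^t·E[r] = 0.512854, running G = 3.870344
t=4: π = [0.2219, 0.1422, 0.2162, 0.2000, 0.2197], E[r] = 1.4961, γ^t·E[r] = 0.359211, running G = 4.229555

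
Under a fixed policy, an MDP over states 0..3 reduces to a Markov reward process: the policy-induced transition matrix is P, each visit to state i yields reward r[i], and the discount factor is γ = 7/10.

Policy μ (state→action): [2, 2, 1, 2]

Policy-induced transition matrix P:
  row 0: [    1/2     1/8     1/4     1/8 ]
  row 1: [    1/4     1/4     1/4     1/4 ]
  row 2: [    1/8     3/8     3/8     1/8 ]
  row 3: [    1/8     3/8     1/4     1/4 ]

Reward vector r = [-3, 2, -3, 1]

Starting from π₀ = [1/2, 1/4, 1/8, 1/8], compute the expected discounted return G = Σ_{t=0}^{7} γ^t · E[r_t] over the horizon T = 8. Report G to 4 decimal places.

G = -3.4506

t=0: π = [0.5000, 0.2500, 0.1250, 0.1250], E[r] = -1.2500, γ^t·E[r] = -1.250000, running G = -1.250000
t=1: π = [0.3438, 0.2188, 0.2656, 0.1719], E[r] = -1.2188, γ^t·E[r] = -0.853125, running G = -2.103125
t=2: π = [0.2813, 0.2617, 0.2832, 0.1738], E[r] = -0.9961, γ^t·E[r] = -0.488086, running G = -2.591211
t=3: π = [0.2632, 0.2720, 0.2854, 0.1794], E[r] = -0.9224, γ^t·E[r] = -0.316371, running G = -2.907582
t=4: π = [0.2577, 0.2752, 0.2857, 0.1814], E[r] = -0.8983, γ^t·E[r] = -0.215671, running G = -3.123252
t=5: π = [0.2560, 0.2762, 0.2857, 0.1821], E[r] = -0.8908, γ^t·E[r] = -0.149717, running G = -3.272969
t=6: π = [0.2555, 0.2765, 0.2857, 0.1823], E[r] = -0.8885, γ^t·E[r] = -0.104534, running G = -3.377503
t=7: π = [0.2554, 0.2766, 0.2857, 0.1823], E[r] = -0.8878, γ^t·E[r] = -0.073117, running G = -3.450621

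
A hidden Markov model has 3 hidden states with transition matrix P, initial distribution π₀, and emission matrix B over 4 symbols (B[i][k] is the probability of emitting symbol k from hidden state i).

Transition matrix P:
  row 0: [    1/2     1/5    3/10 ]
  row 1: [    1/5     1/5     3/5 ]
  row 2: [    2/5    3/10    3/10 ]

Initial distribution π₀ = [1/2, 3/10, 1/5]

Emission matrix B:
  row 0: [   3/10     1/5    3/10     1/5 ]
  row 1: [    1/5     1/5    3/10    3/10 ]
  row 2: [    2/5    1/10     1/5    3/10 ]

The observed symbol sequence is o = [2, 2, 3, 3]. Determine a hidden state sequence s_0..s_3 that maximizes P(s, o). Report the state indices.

t=0: δ = [1.500e-01, 9.000e-02, 4.000e-02]  (obs o_0=2)
t=1: δ = [2.250e-02, 9.000e-03, 1.080e-02]  ψ = [0, 0, 1]  (obs o_1=2)
t=2: δ = [2.250e-03, 1.350e-03, 2.025e-03]  ψ = [0, 0, 0]  (obs o_2=3)
t=3: δ = [2.250e-04, 1.823e-04, 2.430e-04]  ψ = [0, 2, 1]  (obs o_3=3)
backtrack: best end state = 2; path = [0, 0, 1, 2]

path = [0, 0, 1, 2]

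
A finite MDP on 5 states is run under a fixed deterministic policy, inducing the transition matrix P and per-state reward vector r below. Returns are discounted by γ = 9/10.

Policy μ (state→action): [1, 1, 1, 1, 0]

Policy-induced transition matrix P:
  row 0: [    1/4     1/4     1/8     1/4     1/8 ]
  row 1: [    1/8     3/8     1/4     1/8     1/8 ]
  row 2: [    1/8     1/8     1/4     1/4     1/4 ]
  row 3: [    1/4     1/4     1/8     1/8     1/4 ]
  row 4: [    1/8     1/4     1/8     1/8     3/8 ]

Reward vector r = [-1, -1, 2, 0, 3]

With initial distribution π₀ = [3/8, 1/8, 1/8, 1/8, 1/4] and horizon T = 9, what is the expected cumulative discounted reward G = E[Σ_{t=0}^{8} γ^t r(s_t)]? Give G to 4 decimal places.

t=0: π = [0.3750, 0.1250, 0.1250, 0.1250, 0.2500], E[r] = 0.5000, γ^t·E[r] = 0.500000, running G = 0.500000
t=1: π = [0.1875, 0.2500, 0.1563, 0.1875, 0.2188], E[r] = 0.5313, γ^t·E[r] = 0.478125, running G = 0.978125
t=2: π = [0.1719, 0.2617, 0.1758, 0.1680, 0.2227], E[r] = 0.5859, γ^t·E[r] = 0.474609, running G = 1.452734
t=3: π = [0.1675, 0.2607, 0.1797, 0.1685, 0.2236], E[r] = 0.6021, γ^t·E[r] = 0.438895, running G = 1.891629
t=4: π = [0.1670, 0.2601, 0.1801, 0.1684, 0.2244], E[r] = 0.6063, γ^t·E[r] = 0.397769, running G = 2.289398
t=5: π = [0.1669, 0.2600, 0.1800, 0.1684, 0.2247], E[r] = 0.6071, γ^t·E[r] = 0.358487, running G = 2.647885
t=6: π = [0.1669, 0.2600, 0.1800, 0.1684, 0.2247], E[r] = 0.6072, γ^t·E[r] = 0.322715, running G = 2.970600
t=7: π = [0.1669, 0.2600, 0.1800, 0.1684, 0.2247], E[r] = 0.6073, γ^t·E[r] = 0.290454, running G = 3.261055
t=8: π = [0.1669, 0.2600, 0.1800, 0.1684, 0.2247], E[r] = 0.6073, γ^t·E[r] = 0.261411, running G = 3.522465

G = 3.5225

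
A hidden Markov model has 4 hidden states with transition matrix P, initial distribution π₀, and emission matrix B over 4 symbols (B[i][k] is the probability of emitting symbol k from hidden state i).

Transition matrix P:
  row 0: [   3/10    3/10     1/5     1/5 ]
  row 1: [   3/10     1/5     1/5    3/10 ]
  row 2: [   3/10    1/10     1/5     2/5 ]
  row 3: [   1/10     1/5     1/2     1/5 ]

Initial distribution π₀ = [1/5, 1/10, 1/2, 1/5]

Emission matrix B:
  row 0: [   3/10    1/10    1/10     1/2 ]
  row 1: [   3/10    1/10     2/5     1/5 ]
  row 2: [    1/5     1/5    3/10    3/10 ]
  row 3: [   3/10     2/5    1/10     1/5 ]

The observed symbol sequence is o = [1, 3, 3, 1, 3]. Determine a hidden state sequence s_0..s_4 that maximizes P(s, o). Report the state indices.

path = [2, 3, 2, 3, 2]

t=0: δ = [2.000e-02, 1.000e-02, 1.000e-01, 8.000e-02]  (obs o_0=1)
t=1: δ = [1.500e-02, 3.200e-03, 1.200e-02, 8.000e-03]  ψ = [2, 3, 3, 2]  (obs o_1=3)
t=2: δ = [2.250e-03, 9.000e-04, 1.200e-03, 9.600e-04]  ψ = [0, 0, 3, 2]  (obs o_2=3)
t=3: δ = [6.750e-05, 6.750e-05, 9.600e-05, 1.920e-04]  ψ = [0, 0, 3, 2]  (obs o_3=1)
t=4: δ = [1.440e-05, 7.680e-06, 2.880e-05, 7.680e-06]  ψ = [2, 3, 3, 2]  (obs o_4=3)
backtrack: best end state = 2; path = [2, 3, 2, 3, 2]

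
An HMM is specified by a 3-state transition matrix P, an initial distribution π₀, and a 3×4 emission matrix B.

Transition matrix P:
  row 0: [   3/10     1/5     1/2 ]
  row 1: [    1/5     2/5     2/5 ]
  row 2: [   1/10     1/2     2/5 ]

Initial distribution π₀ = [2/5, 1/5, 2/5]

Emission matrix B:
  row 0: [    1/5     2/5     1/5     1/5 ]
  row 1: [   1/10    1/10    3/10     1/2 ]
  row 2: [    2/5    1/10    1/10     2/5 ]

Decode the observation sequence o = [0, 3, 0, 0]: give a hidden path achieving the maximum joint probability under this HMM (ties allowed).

t=0: δ = [8.000e-02, 2.000e-02, 1.600e-01]  (obs o_0=0)
t=1: δ = [4.800e-03, 4.000e-02, 2.560e-02]  ψ = [0, 2, 2]  (obs o_1=3)
t=2: δ = [1.600e-03, 1.600e-03, 6.400e-03]  ψ = [1, 1, 1]  (obs o_2=0)
t=3: δ = [1.280e-04, 3.200e-04, 1.024e-03]  ψ = [2, 2, 2]  (obs o_3=0)
backtrack: best end state = 2; path = [2, 1, 2, 2]

path = [2, 1, 2, 2]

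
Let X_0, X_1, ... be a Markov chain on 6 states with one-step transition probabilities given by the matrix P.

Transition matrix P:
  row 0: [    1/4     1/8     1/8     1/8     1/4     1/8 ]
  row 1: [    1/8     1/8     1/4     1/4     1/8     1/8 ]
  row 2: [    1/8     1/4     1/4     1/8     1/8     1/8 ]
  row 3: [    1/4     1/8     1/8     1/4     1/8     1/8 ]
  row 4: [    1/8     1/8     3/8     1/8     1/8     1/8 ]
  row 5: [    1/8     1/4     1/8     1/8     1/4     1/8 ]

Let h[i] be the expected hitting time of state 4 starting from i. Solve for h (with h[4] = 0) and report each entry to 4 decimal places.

First-step conditioning: h[4] = 0; for i ≠ 4, h[i] = 1 + Σ_k P[i][k]·h[k].
  h[0] = 1 + 1/4·h[0] + 1/8·h[1] + 1/8·h[2] + 1/8·h[3] + 1/8·h[5]
  h[1] = 1 + 1/8·h[0] + 1/8·h[1] + 1/4·h[2] + 1/4·h[3] + 1/8·h[5]
  h[2] = 1 + 1/8·h[0] + 1/4·h[1] + 1/4·h[2] + 1/8·h[3] + 1/8·h[5]
  h[3] = 1 + 1/4·h[0] + 1/8·h[1] + 1/8·h[2] + 1/4·h[3] + 1/8·h[5]
  h[5] = 1 + 1/8·h[0] + 1/4·h[1] + 1/8·h[2] + 1/8·h[3] + 1/8·h[5]
Solving the 5×5 linear system over states ≠ 4 gives exactly h = [3520/663, 4096/663, 28736/4641, 28160/4641, 0, 3592/663] (h[4] = 0 is the target).

h = [5.3092, 6.1780, 6.1918, 6.0677, 0.0000, 5.4178]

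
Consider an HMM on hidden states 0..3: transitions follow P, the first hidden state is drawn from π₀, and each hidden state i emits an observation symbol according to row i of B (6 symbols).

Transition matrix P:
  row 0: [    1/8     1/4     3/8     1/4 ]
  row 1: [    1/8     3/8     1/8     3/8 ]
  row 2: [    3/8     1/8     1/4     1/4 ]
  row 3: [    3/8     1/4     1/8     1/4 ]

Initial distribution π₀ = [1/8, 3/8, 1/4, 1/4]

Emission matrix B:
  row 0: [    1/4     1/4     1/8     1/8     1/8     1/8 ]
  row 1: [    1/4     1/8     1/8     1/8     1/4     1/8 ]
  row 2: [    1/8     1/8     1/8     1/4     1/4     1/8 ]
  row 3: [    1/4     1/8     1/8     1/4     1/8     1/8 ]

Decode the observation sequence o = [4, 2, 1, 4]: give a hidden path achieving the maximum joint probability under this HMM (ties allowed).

t=0: δ = [1.562e-02, 9.375e-02, 6.250e-02, 3.125e-02]  (obs o_0=4)
t=1: δ = [2.930e-03, 4.395e-03, 1.953e-03, 4.395e-03]  ψ = [2, 1, 2, 1]  (obs o_1=2)
t=2: δ = [4.120e-04, 2.060e-04, 1.373e-04, 2.060e-04]  ψ = [3, 1, 0, 1]  (obs o_2=1)
t=3: δ = [9.656e-06, 2.575e-05, 3.862e-05, 1.287e-05]  ψ = [3, 0, 0, 0]  (obs o_3=4)
backtrack: best end state = 2; path = [1, 3, 0, 2]

path = [1, 3, 0, 2]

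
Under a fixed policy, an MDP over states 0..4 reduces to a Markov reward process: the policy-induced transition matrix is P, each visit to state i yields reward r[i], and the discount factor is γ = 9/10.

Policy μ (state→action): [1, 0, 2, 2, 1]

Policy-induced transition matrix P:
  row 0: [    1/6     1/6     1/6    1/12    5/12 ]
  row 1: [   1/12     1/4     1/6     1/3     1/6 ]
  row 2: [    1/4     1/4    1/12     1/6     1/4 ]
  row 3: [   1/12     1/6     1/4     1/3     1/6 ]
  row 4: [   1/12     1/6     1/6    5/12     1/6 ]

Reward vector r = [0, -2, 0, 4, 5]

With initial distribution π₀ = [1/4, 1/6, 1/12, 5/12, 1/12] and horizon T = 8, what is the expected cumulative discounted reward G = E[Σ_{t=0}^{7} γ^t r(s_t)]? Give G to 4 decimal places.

t=0: π = [0.2500, 0.1667, 0.0833, 0.4167, 0.0833], E[r] = 1.7500, γ^t·E[r] = 1.750000, running G = 1.750000
t=1: π = [0.1181, 0.1875, 0.1944, 0.2639, 0.2361], E[r] = 1.8611, γ^t·E[r] = 1.675000, running G = 3.425000
t=2: π = [0.1256, 0.1985, 0.1725, 0.2911, 0.2124], E[r] = 1.8293, γ^t·E[r] = 1.481719, running G = 4.906719
t=3: π = [0.1225, 0.1976, 0.1766, 0.2909, 0.2124], E[r] = 1.8306, γ^t·E[r] = 1.334496, running G = 6.241215
t=4: π = [0.1230, 0.1978, 0.1762, 0.2910, 0.2120], E[r] = 1.8283, γ^t·E[r] = 1.199538, running G = 7.440753
t=5: π = [0.1229, 0.1978, 0.1762, 0.2909, 0.2121], E[r] = 1.8284, γ^t·E[r] = 1.079628, running G = 8.520381
t=6: π = [0.1230, 0.1978, 0.1762, 0.2909, 0.2121], E[r] = 1.8284, γ^t·E[r] = 0.971668, running G = 9.492049
t=7: π = [0.1229, 0.1978, 0.1762, 0.2909, 0.2121], E[r] = 1.8284, γ^t·E[r] = 0.874503, running G = 10.366552

G = 10.3666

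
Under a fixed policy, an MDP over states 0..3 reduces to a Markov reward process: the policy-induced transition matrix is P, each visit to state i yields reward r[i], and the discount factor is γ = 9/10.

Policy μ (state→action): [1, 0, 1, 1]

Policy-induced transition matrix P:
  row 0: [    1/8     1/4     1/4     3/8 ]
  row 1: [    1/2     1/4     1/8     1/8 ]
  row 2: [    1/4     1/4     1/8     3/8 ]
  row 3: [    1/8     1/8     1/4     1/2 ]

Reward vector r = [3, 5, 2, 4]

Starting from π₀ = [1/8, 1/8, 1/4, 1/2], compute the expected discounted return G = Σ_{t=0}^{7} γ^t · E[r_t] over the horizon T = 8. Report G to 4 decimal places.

G = 20.2988

t=0: π = [0.1250, 0.1250, 0.2500, 0.5000], E[r] = 3.5000, γ^t·E[r] = 3.500000, running G = 3.500000
t=1: π = [0.2031, 0.1875, 0.2031, 0.4063], E[r] = 3.5781, γ^t·E[r] = 3.220313, running G = 6.720313
t=2: π = [0.2207, 0.1992, 0.2012, 0.3789], E[r] = 3.5762, γ^t·E[r] = 2.896699, running G = 9.617012
t=3: π = [0.2249, 0.2026, 0.2000, 0.3726], E[r] = 3.5779, γ^t·E[r] = 2.608275, running G = 12.225287
t=4: π = [0.2260, 0.2034, 0.1997, 0.3709], E[r] = 3.5781, γ^t·E[r] = 2.347588, running G = 14.572875
t=5: π = [0.2262, 0.2036, 0.1996, 0.3705], E[r] = 3.5782, γ^t·E[r] = 2.112872, running G = 16.685746
t=6: π = [0.2263, 0.2037, 0.1996, 0.3704], E[r] = 3.5782, γ^t·E[r] = 1.901593, running G = 18.587340
t=7: π = [0.2263, 0.2037, 0.1996, 0.3704], E[r] = 3.5782, γ^t·E[r] = 1.711436, running G = 20.298776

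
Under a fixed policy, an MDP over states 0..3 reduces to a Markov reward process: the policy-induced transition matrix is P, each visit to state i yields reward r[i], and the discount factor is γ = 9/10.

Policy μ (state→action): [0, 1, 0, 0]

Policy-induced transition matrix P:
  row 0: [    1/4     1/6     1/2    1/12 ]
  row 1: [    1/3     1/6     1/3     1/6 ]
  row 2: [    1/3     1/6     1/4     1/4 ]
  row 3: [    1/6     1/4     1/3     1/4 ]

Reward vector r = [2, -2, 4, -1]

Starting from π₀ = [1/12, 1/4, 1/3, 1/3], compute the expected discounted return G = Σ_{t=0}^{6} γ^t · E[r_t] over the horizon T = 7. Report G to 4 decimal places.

t=0: π = [0.0833, 0.2500, 0.3333, 0.3333], E[r] = 0.6667, γ^t·E[r] = 0.666667, running G = 0.666667
t=1: π = [0.2708, 0.1944, 0.3194, 0.2153], E[r] = 1.2153, γ^t·E[r] = 1.093750, running G = 1.760417
t=2: π = [0.2749, 0.1846, 0.3519, 0.1887], E[r] = 1.3993, γ^t·E[r] = 1.133438, running G = 2.893854
t=3: π = [0.2790, 0.1824, 0.3498, 0.1888], E[r] = 1.4037, γ^t·E[r] = 1.023293, running G = 3.917147
t=4: π = [0.2786, 0.1824, 0.3507, 0.1883], E[r] = 1.4068, γ^t·E[r] = 0.923031, running G = 4.840178
t=5: π = [0.2787, 0.1824, 0.3505, 0.1884], E[r] = 1.4066, γ^t·E[r] = 0.830564, running G = 5.670742
t=6: π = [0.2787, 0.1824, 0.3506, 0.1883], E[r] = 1.4067, γ^t·E[r] = 0.747553, running G = 6.418295

G = 6.4183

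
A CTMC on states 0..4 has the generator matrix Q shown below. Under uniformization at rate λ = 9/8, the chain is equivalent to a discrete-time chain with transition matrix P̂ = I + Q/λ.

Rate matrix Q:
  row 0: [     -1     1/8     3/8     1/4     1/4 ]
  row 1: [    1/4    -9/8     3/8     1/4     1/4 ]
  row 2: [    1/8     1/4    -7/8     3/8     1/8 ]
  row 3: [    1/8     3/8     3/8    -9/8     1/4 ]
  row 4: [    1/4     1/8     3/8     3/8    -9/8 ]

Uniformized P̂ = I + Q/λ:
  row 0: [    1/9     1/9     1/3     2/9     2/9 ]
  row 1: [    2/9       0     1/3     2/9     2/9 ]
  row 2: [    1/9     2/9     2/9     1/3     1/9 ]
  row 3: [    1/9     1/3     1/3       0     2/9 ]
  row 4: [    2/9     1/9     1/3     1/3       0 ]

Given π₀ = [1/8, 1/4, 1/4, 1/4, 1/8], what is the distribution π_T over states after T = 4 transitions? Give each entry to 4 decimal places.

t=0: π = [0.1250, 0.2500, 0.2500, 0.2500, 0.1250]
t=1: π = [0.1528, 0.1667, 0.3056, 0.2083, 0.1667]
t=2: π = [0.1481, 0.1728, 0.2994, 0.2284, 0.1512]
t=3: π = [0.1471, 0.1759, 0.3001, 0.2215, 0.1553]
t=4: π = [0.1479, 0.1741, 0.3000, 0.2236, 0.1544]

π = [0.1479, 0.1741, 0.3000, 0.2236, 0.1544]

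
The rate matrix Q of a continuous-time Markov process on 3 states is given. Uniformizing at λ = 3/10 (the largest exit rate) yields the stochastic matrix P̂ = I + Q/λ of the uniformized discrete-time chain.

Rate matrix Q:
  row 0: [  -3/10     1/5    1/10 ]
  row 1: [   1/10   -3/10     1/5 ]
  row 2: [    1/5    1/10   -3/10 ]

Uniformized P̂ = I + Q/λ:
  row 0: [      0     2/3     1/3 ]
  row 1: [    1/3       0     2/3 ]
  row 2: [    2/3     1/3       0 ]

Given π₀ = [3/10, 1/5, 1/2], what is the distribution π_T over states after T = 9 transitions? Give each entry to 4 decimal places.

t=0: π = [0.3000, 0.2000, 0.5000]
t=1: π = [0.4000, 0.3667, 0.2333]
t=2: π = [0.2778, 0.3444, 0.3778]
t=3: π = [0.3667, 0.3111, 0.3222]
t=4: π = [0.3185, 0.3519, 0.3296]
t=5: π = [0.3370, 0.3222, 0.3407]
t=6: π = [0.3346, 0.3383, 0.3272]
t=7: π = [0.3309, 0.3321, 0.3370]
t=8: π = [0.3354, 0.3329, 0.3317]
t=9: π = [0.3321, 0.3342, 0.3337]

π = [0.3321, 0.3342, 0.3337]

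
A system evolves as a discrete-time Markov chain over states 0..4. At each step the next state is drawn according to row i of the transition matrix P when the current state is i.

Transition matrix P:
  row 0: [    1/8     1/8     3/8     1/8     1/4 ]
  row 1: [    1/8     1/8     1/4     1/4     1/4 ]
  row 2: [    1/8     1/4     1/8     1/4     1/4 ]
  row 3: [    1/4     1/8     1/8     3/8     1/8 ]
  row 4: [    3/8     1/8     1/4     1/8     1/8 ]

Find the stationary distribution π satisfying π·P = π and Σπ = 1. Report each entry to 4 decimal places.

π = [0.2028, 0.1524, 0.2194, 0.2286, 0.1968]

Balance equations π_j = Σ_i π_i·P[i][j]:
  π_0 = 1/8·π_0 + 1/8·π_1 + 1/8·π_2 + 1/4·π_3 + 3/8·π_4
  π_1 = 1/8·π_0 + 1/8·π_1 + 1/4·π_2 + 1/8·π_3 + 1/8·π_4
  π_2 = 3/8·π_0 + 1/4·π_1 + 1/8·π_2 + 1/8·π_3 + 1/4·π_4
  π_3 = 1/8·π_0 + 1/4·π_1 + 1/4·π_2 + 3/8·π_3 + 1/8·π_4
  normalize: π_0 + π_1 + π_2 + π_3 + π_4 = 1
Solving the linear system gives exactly π = [102/503, 230/1509, 331/1509, 115/503, 99/503].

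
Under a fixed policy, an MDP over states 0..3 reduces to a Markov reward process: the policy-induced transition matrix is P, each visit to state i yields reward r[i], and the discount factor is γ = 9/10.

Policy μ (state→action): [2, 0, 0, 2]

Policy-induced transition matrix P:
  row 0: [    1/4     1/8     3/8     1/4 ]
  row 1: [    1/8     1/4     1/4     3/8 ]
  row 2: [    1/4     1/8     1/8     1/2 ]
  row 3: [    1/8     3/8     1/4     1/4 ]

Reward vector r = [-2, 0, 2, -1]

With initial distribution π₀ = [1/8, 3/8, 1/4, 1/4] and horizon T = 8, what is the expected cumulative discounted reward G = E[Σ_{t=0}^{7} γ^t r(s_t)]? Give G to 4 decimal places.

G = -1.0087

t=0: π = [0.1250, 0.3750, 0.2500, 0.2500], E[r] = 0.0000, γ^t·E[r] = 0.000000, running G = 0.000000
t=1: π = [0.1719, 0.2344, 0.2344, 0.3594], E[r] = -0.2344, γ^t·E[r] = -0.210938, running G = -0.210938
t=2: π = [0.1758, 0.2441, 0.2422, 0.3379], E[r] = -0.2051, γ^t·E[r] = -0.166113, running G = -0.377051
t=3: π = [0.1772, 0.2400, 0.2417, 0.3411], E[r] = -0.2122, γ^t·E[r] = -0.154663, running G = -0.531714
t=4: π = [0.1774, 0.2403, 0.2419, 0.3404], E[r] = -0.2113, γ^t·E[r] = -0.138616, running G = -0.670330
t=5: π = [0.1774, 0.2401, 0.2419, 0.3405], E[r] = -0.2115, γ^t·E[r] = -0.124883, running G = -0.795214
t=6: π = [0.1774, 0.2401, 0.2419, 0.3405], E[r] = -0.2115, γ^t·E[r] = -0.112380, running G = -0.907594
t=7: π = [0.1774, 0.2401, 0.2419, 0.3405], E[r] = -0.2115, γ^t·E[r] = -0.101146, running G = -1.008739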